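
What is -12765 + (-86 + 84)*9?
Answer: -12783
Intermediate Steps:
-12765 + (-86 + 84)*9 = -12765 - 2*9 = -12765 - 18 = -12783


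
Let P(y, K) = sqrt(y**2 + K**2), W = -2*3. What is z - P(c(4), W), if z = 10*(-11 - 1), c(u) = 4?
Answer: -120 - 2*sqrt(13) ≈ -127.21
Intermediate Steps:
W = -6
z = -120 (z = 10*(-12) = -120)
P(y, K) = sqrt(K**2 + y**2)
z - P(c(4), W) = -120 - sqrt((-6)**2 + 4**2) = -120 - sqrt(36 + 16) = -120 - sqrt(52) = -120 - 2*sqrt(13)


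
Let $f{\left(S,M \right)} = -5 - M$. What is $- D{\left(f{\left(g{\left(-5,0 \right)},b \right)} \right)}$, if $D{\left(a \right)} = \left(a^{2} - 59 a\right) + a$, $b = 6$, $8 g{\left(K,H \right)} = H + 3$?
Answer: $-759$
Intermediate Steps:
$g{\left(K,H \right)} = \frac{3}{8} + \frac{H}{8}$ ($g{\left(K,H \right)} = \frac{H + 3}{8} = \frac{3 + H}{8} = \frac{3}{8} + \frac{H}{8}$)
$D{\left(a \right)} = a^{2} - 58 a$
$- D{\left(f{\left(g{\left(-5,0 \right)},b \right)} \right)} = - \left(-5 - 6\right) \left(-58 - 11\right) = - \left(-11\right) \left(-58 - 11\right) = - \left(-11\right) \left(-69\right) = \left(-1\right) 759 = -759$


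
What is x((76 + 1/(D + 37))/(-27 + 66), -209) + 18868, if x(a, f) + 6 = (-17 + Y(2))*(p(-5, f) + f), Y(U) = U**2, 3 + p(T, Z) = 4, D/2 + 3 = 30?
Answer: 21566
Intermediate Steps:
D = 54 (D = -6 + 2*30 = -6 + 60 = 54)
p(T, Z) = 1 (p(T, Z) = -3 + 4 = 1)
x(a, f) = -19 - 13*f (x(a, f) = -6 + (-17 + 2**2)*(1 + f) = -6 + (-17 + 4)*(1 + f) = -6 - 13*(1 + f) = -6 + (-13 - 13*f) = -19 - 13*f)
x((76 + 1/(D + 37))/(-27 + 66), -209) + 18868 = (-19 - 13*(-209)) + 18868 = (-19 + 2717) + 18868 = 2698 + 18868 = 21566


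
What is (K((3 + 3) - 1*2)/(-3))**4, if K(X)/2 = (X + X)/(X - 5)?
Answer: 65536/81 ≈ 809.09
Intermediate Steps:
K(X) = 4*X/(-5 + X) (K(X) = 2*((X + X)/(X - 5)) = 2*((2*X)/(-5 + X)) = 2*(2*X/(-5 + X)) = 4*X/(-5 + X))
(K((3 + 3) - 1*2)/(-3))**4 = ((4*((3 + 3) - 1*2)/(-5 + ((3 + 3) - 1*2)))/(-3))**4 = ((4*(6 - 2)/(-5 + (6 - 2)))*(-1/3))**4 = ((4*4/(-5 + 4))*(-1/3))**4 = ((4*4/(-1))*(-1/3))**4 = ((4*4*(-1))*(-1/3))**4 = (-16*(-1/3))**4 = (16/3)**4 = 65536/81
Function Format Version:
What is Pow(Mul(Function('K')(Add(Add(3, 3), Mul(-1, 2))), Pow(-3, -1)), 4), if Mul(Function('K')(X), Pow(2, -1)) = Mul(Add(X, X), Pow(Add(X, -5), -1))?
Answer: Rational(65536, 81) ≈ 809.09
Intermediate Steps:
Function('K')(X) = Mul(4, X, Pow(Add(-5, X), -1)) (Function('K')(X) = Mul(2, Mul(Add(X, X), Pow(Add(X, -5), -1))) = Mul(2, Mul(Mul(2, X), Pow(Add(-5, X), -1))) = Mul(2, Mul(2, X, Pow(Add(-5, X), -1))) = Mul(4, X, Pow(Add(-5, X), -1)))
Pow(Mul(Function('K')(Add(Add(3, 3), Mul(-1, 2))), Pow(-3, -1)), 4) = Pow(Mul(Mul(4, Add(Add(3, 3), Mul(-1, 2)), Pow(Add(-5, Add(Add(3, 3), Mul(-1, 2))), -1)), Pow(-3, -1)), 4) = Pow(Mul(Mul(4, Add(6, -2), Pow(Add(-5, Add(6, -2)), -1)), Rational(-1, 3)), 4) = Pow(Mul(Mul(4, 4, Pow(Add(-5, 4), -1)), Rational(-1, 3)), 4) = Pow(Mul(Mul(4, 4, Pow(-1, -1)), Rational(-1, 3)), 4) = Pow(Mul(Mul(4, 4, -1), Rational(-1, 3)), 4) = Pow(Mul(-16, Rational(-1, 3)), 4) = Pow(Rational(16, 3), 4) = Rational(65536, 81)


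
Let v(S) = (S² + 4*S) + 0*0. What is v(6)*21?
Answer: 1260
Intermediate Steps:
v(S) = S² + 4*S (v(S) = (S² + 4*S) + 0 = S² + 4*S)
v(6)*21 = (6*(4 + 6))*21 = (6*10)*21 = 60*21 = 1260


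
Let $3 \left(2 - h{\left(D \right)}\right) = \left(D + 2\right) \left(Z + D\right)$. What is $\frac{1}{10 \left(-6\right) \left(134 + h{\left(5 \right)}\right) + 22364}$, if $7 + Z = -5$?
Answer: $\frac{1}{13224} \approx 7.562 \cdot 10^{-5}$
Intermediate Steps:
$Z = -12$ ($Z = -7 - 5 = -12$)
$h{\left(D \right)} = 2 - \frac{\left(-12 + D\right) \left(2 + D\right)}{3}$ ($h{\left(D \right)} = 2 - \frac{\left(D + 2\right) \left(-12 + D\right)}{3} = 2 - \frac{\left(2 + D\right) \left(-12 + D\right)}{3} = 2 - \frac{\left(-12 + D\right) \left(2 + D\right)}{3}$)
$\frac{1}{10 \left(-6\right) \left(134 + h{\left(5 \right)}\right) + 22364} = \frac{1}{10 \left(-6\right) \left(134 + \left(10 - \frac{5^{2}}{3} + \frac{10}{3} \cdot 5\right)\right) + 22364} = \frac{1}{- 60 \left(134 + \left(10 - \frac{25}{3} + \frac{50}{3}\right)\right) + 22364} = \frac{1}{- 60 \left(134 + \frac{55}{3}\right) + 22364} = \frac{1}{\left(-60\right) \frac{457}{3} + 22364} = \frac{1}{-9140 + 22364} = \frac{1}{13224}$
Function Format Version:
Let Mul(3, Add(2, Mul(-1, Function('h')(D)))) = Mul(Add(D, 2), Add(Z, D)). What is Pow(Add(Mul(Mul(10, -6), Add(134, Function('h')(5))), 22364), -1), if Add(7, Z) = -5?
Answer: Rational(1, 13224) ≈ 7.5620e-5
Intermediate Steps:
Z = -12 (Z = Add(-7, -5) = -12)
Function('h')(D) = Add(2, Mul(Rational(-1, 3), Add(-12, D), Add(2, D))) (Function('h')(D) = Add(2, Mul(Rational(-1, 3), Mul(Add(D, 2), Add(-12, D)))) = Add(2, Mul(Rational(-1, 3), Mul(Add(2, D), Add(-12, D)))) = Add(2, Mul(Rational(-1, 3), Mul(Add(-12, D), Add(2, D)))) = Add(2, Mul(Rational(-1, 3), Add(-12, D), Add(2, D))))
Pow(Add(Mul(Mul(10, -6), Add(134, Function('h')(5))), 22364), -1) = Pow(Add(Mul(Mul(10, -6), Add(134, Add(10, Mul(Rational(-1, 3), Pow(5, 2)), Mul(Rational(10, 3), 5)))), 22364), -1) = Pow(Add(Mul(-60, Add(134, Add(10, Mul(Rational(-1, 3), 25), Rational(50, 3)))), 22364), -1) = Pow(Add(Mul(-60, Add(134, Add(10, Rational(-25, 3), Rational(50, 3)))), 22364), -1) = Pow(Add(Mul(-60, Add(134, Rational(55, 3))), 22364), -1) = Pow(Add(Mul(-60, Rational(457, 3)), 22364), -1) = Pow(Add(-9140, 22364), -1) = Pow(13224, -1) = Rational(1, 13224)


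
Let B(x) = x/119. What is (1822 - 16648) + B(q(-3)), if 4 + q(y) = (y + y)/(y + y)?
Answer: -1764297/119 ≈ -14826.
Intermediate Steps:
q(y) = -3 (q(y) = -4 + (y + y)/(y + y) = -4 + (2*y)/((2*y)) = -4 + (2*y)*(1/(2*y)) = -4 + 1 = -3)
B(x) = x/119 (B(x) = x*(1/119) = x/119)
(1822 - 16648) + B(q(-3)) = (1822 - 16648) + (1/119)*(-3) = -14826 - 3/119 = -1764297/119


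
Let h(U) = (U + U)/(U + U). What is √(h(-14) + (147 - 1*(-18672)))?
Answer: 2*√4705 ≈ 137.19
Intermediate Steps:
h(U) = 1 (h(U) = (2*U)/((2*U)) = (2*U)*(1/(2*U)) = 1)
√(h(-14) + (147 - 1*(-18672))) = √(1 + (147 - 1*(-18672))) = √(1 + (147 + 18672)) = √(1 + 18819) = √18820 = 2*√4705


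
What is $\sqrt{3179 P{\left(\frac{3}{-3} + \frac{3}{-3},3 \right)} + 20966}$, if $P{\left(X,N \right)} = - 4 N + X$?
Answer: $2 i \sqrt{5885} \approx 153.43 i$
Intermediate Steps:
$P{\left(X,N \right)} = X - 4 N$
$\sqrt{3179 P{\left(\frac{3}{-3} + \frac{3}{-3},3 \right)} + 20966} = \sqrt{3179 \left(\left(\frac{3}{-3} + \frac{3}{-3}\right) - 12\right) + 20966} = \sqrt{3179 \left(\left(3 \left(- \frac{1}{3}\right) + 3 \left(- \frac{1}{3}\right)\right) - 12\right) + 20966} = \sqrt{3179 \left(\left(-1 - 1\right) - 12\right) + 20966} = \sqrt{3179 \left(-2 - 12\right) + 20966} = \sqrt{3179 \left(-14\right) + 20966} = \sqrt{-44506 + 20966} = \sqrt{-23540} = 2 i \sqrt{5885}$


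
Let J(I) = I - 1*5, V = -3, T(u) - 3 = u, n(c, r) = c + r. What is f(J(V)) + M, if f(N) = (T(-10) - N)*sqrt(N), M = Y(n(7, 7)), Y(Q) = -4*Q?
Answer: -56 + 2*I*sqrt(2) ≈ -56.0 + 2.8284*I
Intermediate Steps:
T(u) = 3 + u
M = -56 (M = -4*(7 + 7) = -4*14 = -56)
J(I) = -5 + I (J(I) = I - 5 = -5 + I)
f(N) = sqrt(N)*(-7 - N) (f(N) = ((3 - 10) - N)*sqrt(N) = (-7 - N)*sqrt(N) = sqrt(N)*(-7 - N))
f(J(V)) + M = sqrt(-5 - 3)*(-7 - (-5 - 3)) - 56 = sqrt(-8)*(-7 - 1*(-8)) - 56 = (2*I*sqrt(2))*(-7 + 8) - 56 = (2*I*sqrt(2))*1 - 56 = 2*I*sqrt(2) - 56 = -56 + 2*I*sqrt(2)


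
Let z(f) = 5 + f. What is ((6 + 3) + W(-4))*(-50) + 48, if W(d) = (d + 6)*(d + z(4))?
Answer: -902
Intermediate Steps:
W(d) = (6 + d)*(9 + d) (W(d) = (d + 6)*(d + (5 + 4)) = (6 + d)*(d + 9) = (6 + d)*(9 + d))
((6 + 3) + W(-4))*(-50) + 48 = ((6 + 3) + (54 + (-4)**2 + 15*(-4)))*(-50) + 48 = (9 + (54 + 16 - 60))*(-50) + 48 = (9 + 10)*(-50) + 48 = 19*(-50) + 48 = -950 + 48 = -902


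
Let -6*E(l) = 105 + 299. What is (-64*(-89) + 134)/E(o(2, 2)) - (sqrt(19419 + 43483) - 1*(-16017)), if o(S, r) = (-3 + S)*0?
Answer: -1626462/101 - sqrt(62902) ≈ -16354.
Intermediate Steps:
o(S, r) = 0
E(l) = -202/3 (E(l) = -(105 + 299)/6 = -1/6*404 = -202/3)
(-64*(-89) + 134)/E(o(2, 2)) - (sqrt(19419 + 43483) - 1*(-16017)) = (-64*(-89) + 134)/(-202/3) - (sqrt(19419 + 43483) - 1*(-16017)) = (5696 + 134)*(-3/202) - (sqrt(62902) + 16017) = 5830*(-3/202) - (16017 + sqrt(62902)) = -8745/101 + (-16017 - sqrt(62902)) = -1626462/101 - sqrt(62902)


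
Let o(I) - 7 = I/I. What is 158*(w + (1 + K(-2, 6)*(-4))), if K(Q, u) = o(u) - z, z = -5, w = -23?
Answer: -11692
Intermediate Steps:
o(I) = 8 (o(I) = 7 + I/I = 7 + 1 = 8)
K(Q, u) = 13 (K(Q, u) = 8 - 1*(-5) = 8 + 5 = 13)
158*(w + (1 + K(-2, 6)*(-4))) = 158*(-23 + (1 + 13*(-4))) = 158*(-23 + (1 - 52)) = 158*(-23 - 51) = 158*(-74) = -11692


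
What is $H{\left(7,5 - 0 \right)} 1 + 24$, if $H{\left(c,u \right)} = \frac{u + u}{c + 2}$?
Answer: $\frac{226}{9} \approx 25.111$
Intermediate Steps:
$H{\left(c,u \right)} = \frac{2 u}{2 + c}$
$H{\left(7,5 - 0 \right)} 1 + 24 = \frac{2 \left(5 - 0\right)}{2 + 7} \cdot 1 + 24 = \frac{2 \left(5 + 0\right)}{9} \cdot 1 + 24 = 2 \cdot 5 \cdot \frac{1}{9} \cdot 1 + 24 = \frac{10}{9} \cdot 1 + 24 = \frac{10}{9} + 24 = \frac{226}{9}$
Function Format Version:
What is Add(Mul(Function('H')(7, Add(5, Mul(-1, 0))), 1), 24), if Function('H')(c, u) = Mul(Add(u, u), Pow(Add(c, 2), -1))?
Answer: Rational(226, 9) ≈ 25.111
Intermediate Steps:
Function('H')(c, u) = Mul(2, u, Pow(Add(2, c), -1)) (Function('H')(c, u) = Mul(Mul(2, u), Pow(Add(2, c), -1)) = Mul(2, u, Pow(Add(2, c), -1)))
Add(Mul(Function('H')(7, Add(5, Mul(-1, 0))), 1), 24) = Add(Mul(Mul(2, Add(5, Mul(-1, 0)), Pow(Add(2, 7), -1)), 1), 24) = Add(Mul(Mul(2, Add(5, 0), Pow(9, -1)), 1), 24) = Add(Mul(Mul(2, 5, Rational(1, 9)), 1), 24) = Add(Mul(Rational(10, 9), 1), 24) = Add(Rational(10, 9), 24) = Rational(226, 9)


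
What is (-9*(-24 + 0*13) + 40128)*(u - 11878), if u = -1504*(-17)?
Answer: 552309360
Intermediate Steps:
u = 25568
(-9*(-24 + 0*13) + 40128)*(u - 11878) = (-9*(-24 + 0*13) + 40128)*(25568 - 11878) = (-9*(-24 + 0) + 40128)*13690 = (-9*(-24) + 40128)*13690 = (216 + 40128)*13690 = 40344*13690 = 552309360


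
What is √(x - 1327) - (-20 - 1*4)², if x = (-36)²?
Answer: -576 + I*√31 ≈ -576.0 + 5.5678*I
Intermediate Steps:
x = 1296
√(x - 1327) - (-20 - 1*4)² = √(1296 - 1327) - (-20 - 1*4)² = √(-31) - (-20 - 4)² = I*√31 - 1*(-24)² = I*√31 - 1*576 = I*√31 - 576 = -576 + I*√31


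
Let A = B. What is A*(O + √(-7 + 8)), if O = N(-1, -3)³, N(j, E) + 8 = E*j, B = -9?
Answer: 1116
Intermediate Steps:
N(j, E) = -8 + E*j
O = -125 (O = (-8 - 3*(-1))³ = (-8 + 3)³ = (-5)³ = -125)
A = -9
A*(O + √(-7 + 8)) = -9*(-125 + √(-7 + 8)) = -9*(-125 + √1) = -9*(-125 + 1) = -9*(-124) = 1116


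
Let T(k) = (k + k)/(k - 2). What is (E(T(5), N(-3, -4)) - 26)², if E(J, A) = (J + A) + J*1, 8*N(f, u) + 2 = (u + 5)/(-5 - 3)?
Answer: 14160169/36864 ≈ 384.12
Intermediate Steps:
N(f, u) = -21/64 - u/64 (N(f, u) = -¼ + ((u + 5)/(-5 - 3))/8 = -¼ + ((5 + u)/(-8))/8 = -¼ + ((5 + u)*(-⅛))/8 = -¼ + (-5/8 - u/8)/8 = -¼ + (-5/64 - u/64) = -21/64 - u/64)
T(k) = 2*k/(-2 + k) (T(k) = (2*k)/(-2 + k) = 2*k/(-2 + k))
E(J, A) = A + 2*J (E(J, A) = (A + J) + J = A + 2*J)
(E(T(5), N(-3, -4)) - 26)² = (((-21/64 - 1/64*(-4)) + 2*(2*5/(-2 + 5))) - 26)² = (((-21/64 + 1/16) + 2*(2*5/3)) - 26)² = ((-17/64 + 2*(2*5*(⅓))) - 26)² = ((-17/64 + 2*(10/3)) - 26)² = ((-17/64 + 20/3) - 26)² = (1229/192 - 26)² = (-3763/192)² = 14160169/36864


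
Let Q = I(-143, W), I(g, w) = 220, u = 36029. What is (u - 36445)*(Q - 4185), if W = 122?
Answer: 1649440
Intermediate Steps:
Q = 220
(u - 36445)*(Q - 4185) = (36029 - 36445)*(220 - 4185) = -416*(-3965) = 1649440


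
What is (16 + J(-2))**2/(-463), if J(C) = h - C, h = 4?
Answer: -484/463 ≈ -1.0454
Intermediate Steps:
J(C) = 4 - C
(16 + J(-2))**2/(-463) = (16 + (4 - 1*(-2)))**2/(-463) = (16 + (4 + 2))**2*(-1/463) = (16 + 6)**2*(-1/463) = 22**2*(-1/463) = 484*(-1/463) = -484/463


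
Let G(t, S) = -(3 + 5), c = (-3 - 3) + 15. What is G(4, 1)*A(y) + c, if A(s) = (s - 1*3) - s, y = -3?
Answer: 33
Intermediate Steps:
c = 9 (c = -6 + 15 = 9)
A(s) = -3 (A(s) = (s - 3) - s = (-3 + s) - s = -3)
G(t, S) = -8 (G(t, S) = -1*8 = -8)
G(4, 1)*A(y) + c = -8*(-3) + 9 = 24 + 9 = 33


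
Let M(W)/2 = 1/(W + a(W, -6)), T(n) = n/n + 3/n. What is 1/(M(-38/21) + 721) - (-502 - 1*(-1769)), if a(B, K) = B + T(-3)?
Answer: -34686621/27377 ≈ -1267.0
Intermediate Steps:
T(n) = 1 + 3/n
a(B, K) = B (a(B, K) = B + (3 - 3)/(-3) = B - 1/3*0 = B + 0 = B)
M(W) = 1/W (M(W) = 2/(W + W) = 2/((2*W)) = 2*(1/(2*W)) = 1/W)
1/(M(-38/21) + 721) - (-502 - 1*(-1769)) = 1/(1/(-38/21) + 721) - (-502 - 1*(-1769)) = 1/(1/(-38*1/21) + 721) - (-502 + 1769) = 1/(1/(-38/21) + 721) - 1*1267 = 1/(-21/38 + 721) - 1267 = 1/(27377/38) - 1267 = 38/27377 - 1267 = -34686621/27377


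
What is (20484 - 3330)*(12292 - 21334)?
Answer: -155106468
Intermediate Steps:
(20484 - 3330)*(12292 - 21334) = 17154*(-9042) = -155106468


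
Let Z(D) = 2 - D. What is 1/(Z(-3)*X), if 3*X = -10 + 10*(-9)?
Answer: -3/500 ≈ -0.0060000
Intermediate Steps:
X = -100/3 (X = (-10 + 10*(-9))/3 = (-10 - 90)/3 = (1/3)*(-100) = -100/3 ≈ -33.333)
1/(Z(-3)*X) = 1/((2 - 1*(-3))*(-100/3)) = 1/((2 + 3)*(-100/3)) = 1/(5*(-100/3)) = 1/(-500/3) = -3/500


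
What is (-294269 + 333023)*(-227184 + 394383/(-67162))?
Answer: -295664462003007/33581 ≈ -8.8045e+9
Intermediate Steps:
(-294269 + 333023)*(-227184 + 394383/(-67162)) = 38754*(-227184 + 394383*(-1/67162)) = 38754*(-227184 - 394383/67162) = 38754*(-15258526191/67162) = -295664462003007/33581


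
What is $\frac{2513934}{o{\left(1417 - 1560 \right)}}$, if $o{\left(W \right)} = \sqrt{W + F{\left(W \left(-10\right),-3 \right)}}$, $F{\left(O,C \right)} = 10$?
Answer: $- \frac{2513934 i \sqrt{133}}{133} \approx - 2.1799 \cdot 10^{5} i$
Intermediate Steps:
$o{\left(W \right)} = \sqrt{10 + W}$ ($o{\left(W \right)} = \sqrt{W + 10} = \sqrt{10 + W}$)
$\frac{2513934}{o{\left(1417 - 1560 \right)}} = \frac{2513934}{\sqrt{10 + \left(1417 - 1560\right)}} = \frac{2513934}{\sqrt{10 - 143}} = \frac{2513934}{\sqrt{-133}} = \frac{2513934}{i \sqrt{133}} = 2513934 \left(- \frac{i \sqrt{133}}{133}\right) = - \frac{2513934 i \sqrt{133}}{133}$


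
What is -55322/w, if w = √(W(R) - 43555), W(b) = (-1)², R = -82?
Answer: 27661*I*√43554/21777 ≈ 265.08*I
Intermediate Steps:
W(b) = 1
w = I*√43554 (w = √(1 - 43555) = √(-43554) = I*√43554 ≈ 208.7*I)
-55322/w = -55322*(-I*√43554/43554) = -(-27661)*I*√43554/21777 = 27661*I*√43554/21777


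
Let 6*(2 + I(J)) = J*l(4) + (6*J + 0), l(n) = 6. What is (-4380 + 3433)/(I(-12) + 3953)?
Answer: -947/3927 ≈ -0.24115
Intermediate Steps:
I(J) = -2 + 2*J (I(J) = -2 + (J*6 + (6*J + 0))/6 = -2 + (6*J + 6*J)/6 = -2 + (12*J)/6 = -2 + 2*J)
(-4380 + 3433)/(I(-12) + 3953) = (-4380 + 3433)/((-2 + 2*(-12)) + 3953) = -947/((-2 - 24) + 3953) = -947/(-26 + 3953) = -947/3927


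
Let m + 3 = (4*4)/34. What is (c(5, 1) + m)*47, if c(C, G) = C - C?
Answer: -2021/17 ≈ -118.88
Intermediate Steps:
c(C, G) = 0
m = -43/17 (m = -3 + (4*4)/34 = -3 + 16*(1/34) = -3 + 8/17 = -43/17 ≈ -2.5294)
(c(5, 1) + m)*47 = (0 - 43/17)*47 = -43/17*47 = -2021/17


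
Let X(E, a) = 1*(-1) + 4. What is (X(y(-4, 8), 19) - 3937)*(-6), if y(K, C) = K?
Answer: 23604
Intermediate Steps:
X(E, a) = 3 (X(E, a) = -1 + 4 = 3)
(X(y(-4, 8), 19) - 3937)*(-6) = (3 - 3937)*(-6) = -3934*(-6) = 23604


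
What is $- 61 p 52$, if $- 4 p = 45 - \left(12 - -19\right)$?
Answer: $11102$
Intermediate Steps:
$p = - \frac{7}{2}$ ($p = - \frac{45 - \left(12 - -19\right)}{4} = - \frac{45 - \left(12 + 19\right)}{4} = - \frac{45 - 31}{4} = \left(- \frac{1}{4}\right) 14 = - \frac{7}{2} \approx -3.5$)
$- 61 p 52 = \left(-61\right) \left(- \frac{7}{2}\right) 52 = \frac{427}{2} \cdot 52 = 11102$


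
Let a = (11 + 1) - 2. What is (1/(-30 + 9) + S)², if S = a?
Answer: 43681/441 ≈ 99.050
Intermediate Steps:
a = 10 (a = 12 - 2 = 10)
S = 10
(1/(-30 + 9) + S)² = (1/(-30 + 9) + 10)² = (1/(-21) + 10)² = (-1/21 + 10)² = (209/21)² = 43681/441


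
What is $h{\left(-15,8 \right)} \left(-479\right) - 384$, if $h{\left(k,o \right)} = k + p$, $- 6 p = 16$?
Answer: $\frac{24235}{3} \approx 8078.3$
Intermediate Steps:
$p = - \frac{8}{3}$ ($p = \left(- \frac{1}{6}\right) 16 = - \frac{8}{3} \approx -2.6667$)
$h{\left(k,o \right)} = - \frac{8}{3} + k$ ($h{\left(k,o \right)} = k - \frac{8}{3} = - \frac{8}{3} + k$)
$h{\left(-15,8 \right)} \left(-479\right) - 384 = \left(- \frac{8}{3} - 15\right) \left(-479\right) - 384 = \left(- \frac{53}{3}\right) \left(-479\right) - 384 = \frac{25387}{3} - 384 = \frac{24235}{3}$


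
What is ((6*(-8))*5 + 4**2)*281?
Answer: -62944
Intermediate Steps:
((6*(-8))*5 + 4**2)*281 = (-48*5 + 16)*281 = (-240 + 16)*281 = -224*281 = -62944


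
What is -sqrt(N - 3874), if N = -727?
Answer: -I*sqrt(4601) ≈ -67.831*I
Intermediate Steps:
-sqrt(N - 3874) = -sqrt(-727 - 3874) = -sqrt(-4601) = -I*sqrt(4601)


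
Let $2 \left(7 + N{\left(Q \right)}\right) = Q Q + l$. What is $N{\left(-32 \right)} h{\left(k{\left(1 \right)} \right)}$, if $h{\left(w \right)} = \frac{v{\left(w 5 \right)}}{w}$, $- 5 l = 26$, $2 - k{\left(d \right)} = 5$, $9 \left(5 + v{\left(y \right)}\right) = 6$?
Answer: $\frac{32656}{45} \approx 725.69$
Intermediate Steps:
$v{\left(y \right)} = - \frac{13}{3}$ ($v{\left(y \right)} = -5 + \frac{1}{9} \cdot 6 = -5 + \frac{2}{3} = - \frac{13}{3}$)
$k{\left(d \right)} = -3$ ($k{\left(d \right)} = 2 - 5 = -3$)
$l = - \frac{26}{5}$ ($l = \left(- \frac{1}{5}\right) 26 = - \frac{26}{5} \approx -5.2$)
$h{\left(w \right)} = - \frac{13}{3 w}$
$N{\left(Q \right)} = - \frac{48}{5} + \frac{Q^{2}}{2}$ ($N{\left(Q \right)} = -7 + \frac{Q Q - \frac{26}{5}}{2} = -7 + \frac{Q^{2} - \frac{26}{5}}{2} = -7 + \frac{- \frac{26}{5} + Q^{2}}{2} = -7 + \left(- \frac{13}{5} + \frac{Q^{2}}{2}\right) = - \frac{48}{5} + \frac{Q^{2}}{2}$)
$N{\left(-32 \right)} h{\left(k{\left(1 \right)} \right)} = \left(- \frac{48}{5} + \frac{\left(-32\right)^{2}}{2}\right) \left(- \frac{13}{3 \left(-3\right)}\right) = \left(- \frac{48}{5} + \frac{1}{2} \cdot 1024\right) \left(\left(- \frac{13}{3}\right) \left(- \frac{1}{3}\right)\right) = \left(- \frac{48}{5} + 512\right) \frac{13}{9} = \frac{2512}{5} \cdot \frac{13}{9} = \frac{32656}{45}$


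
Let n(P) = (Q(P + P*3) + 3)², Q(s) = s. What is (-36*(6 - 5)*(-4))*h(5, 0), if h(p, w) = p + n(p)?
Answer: 76896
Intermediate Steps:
n(P) = (3 + 4*P)² (n(P) = ((P + P*3) + 3)² = ((P + 3*P) + 3)² = (4*P + 3)² = (3 + 4*P)²)
h(p, w) = p + (3 + 4*p)²
(-36*(6 - 5)*(-4))*h(5, 0) = (-36*(6 - 5)*(-4))*(5 + (3 + 4*5)²) = (-36*(-4))*(5 + (3 + 20)²) = (-36*(-4))*(5 + 23²) = 144*(5 + 529) = 144*534 = 76896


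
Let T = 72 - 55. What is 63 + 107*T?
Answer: 1882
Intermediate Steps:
T = 17
63 + 107*T = 63 + 107*17 = 63 + 1819 = 1882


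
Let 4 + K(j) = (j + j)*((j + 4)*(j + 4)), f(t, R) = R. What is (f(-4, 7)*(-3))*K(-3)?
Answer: 210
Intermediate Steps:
K(j) = -4 + 2*j*(4 + j)**2 (K(j) = -4 + (j + j)*((j + 4)*(j + 4)) = -4 + (2*j)*((4 + j)*(4 + j)) = -4 + (2*j)*(4 + j)**2 = -4 + 2*j*(4 + j)**2)
(f(-4, 7)*(-3))*K(-3) = (7*(-3))*(-4 + 2*(-3)*(4 - 3)**2) = -21*(-4 + 2*(-3)*1**2) = -21*(-4 + 2*(-3)*1) = -21*(-4 - 6) = -21*(-10) = 210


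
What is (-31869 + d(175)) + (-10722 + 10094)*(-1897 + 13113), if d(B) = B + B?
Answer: -7075167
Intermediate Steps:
d(B) = 2*B
(-31869 + d(175)) + (-10722 + 10094)*(-1897 + 13113) = (-31869 + 2*175) + (-10722 + 10094)*(-1897 + 13113) = (-31869 + 350) - 628*11216 = -31519 - 7043648 = -7075167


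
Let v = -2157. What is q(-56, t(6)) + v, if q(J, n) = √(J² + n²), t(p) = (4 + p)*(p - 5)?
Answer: -2157 + 2*√809 ≈ -2100.1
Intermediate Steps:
t(p) = (-5 + p)*(4 + p) (t(p) = (4 + p)*(-5 + p) = (-5 + p)*(4 + p))
q(-56, t(6)) + v = √((-56)² + (-20 + 6² - 1*6)²) - 2157 = √(3136 + (-20 + 36 - 6)²) - 2157 = √(3136 + 10²) - 2157 = √(3136 + 100) - 2157 = √3236 - 2157 = 2*√809 - 2157 = -2157 + 2*√809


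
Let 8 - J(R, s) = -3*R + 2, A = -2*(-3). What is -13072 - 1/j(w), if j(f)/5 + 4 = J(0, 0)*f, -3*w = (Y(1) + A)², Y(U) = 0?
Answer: -4967359/380 ≈ -13072.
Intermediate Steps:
A = 6
w = -12 (w = -(0 + 6)²/3 = -⅓*6² = -⅓*36 = -12)
J(R, s) = 6 + 3*R (J(R, s) = 8 - (-3*R + 2) = 8 - (2 - 3*R) = 8 + (-2 + 3*R) = 6 + 3*R)
j(f) = -20 + 30*f (j(f) = -20 + 5*((6 + 3*0)*f) = -20 + 5*((6 + 0)*f) = -20 + 5*(6*f) = -20 + 30*f)
-13072 - 1/j(w) = -13072 - 1/(-20 + 30*(-12)) = -13072 - 1/(-20 - 360) = -13072 - 1/(-380) = -13072 - 1*(-1/380) = -13072 + 1/380 = -4967359/380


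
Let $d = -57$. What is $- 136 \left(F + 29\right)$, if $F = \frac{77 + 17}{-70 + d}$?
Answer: $- \frac{488104}{127} \approx -3843.3$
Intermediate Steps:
$F = - \frac{94}{127}$ ($F = \frac{77 + 17}{-70 - 57} = \frac{94}{-127} = 94 \left(- \frac{1}{127}\right) = - \frac{94}{127} \approx -0.74016$)
$- 136 \left(F + 29\right) = - 136 \left(- \frac{94}{127} + 29\right) = \left(-136\right) \frac{3589}{127} = - \frac{488104}{127}$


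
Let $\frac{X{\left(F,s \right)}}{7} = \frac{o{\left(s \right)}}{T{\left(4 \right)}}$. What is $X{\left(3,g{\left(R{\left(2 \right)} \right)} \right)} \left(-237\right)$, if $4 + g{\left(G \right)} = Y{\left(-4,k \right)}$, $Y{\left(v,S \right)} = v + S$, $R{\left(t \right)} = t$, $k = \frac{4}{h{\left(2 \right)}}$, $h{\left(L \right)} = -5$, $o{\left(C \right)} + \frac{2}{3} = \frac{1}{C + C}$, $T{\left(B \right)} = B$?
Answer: $\frac{105623}{352} \approx 300.07$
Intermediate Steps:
$o{\left(C \right)} = - \frac{2}{3} + \frac{1}{2 C}$ ($o{\left(C \right)} = - \frac{2}{3} + \frac{1}{C + C} = - \frac{2}{3} + \frac{1}{2 C}$)
$k = - \frac{4}{5}$ ($k = \frac{4}{-5} = 4 \left(- \frac{1}{5}\right) = - \frac{4}{5} \approx -0.8$)
$Y{\left(v,S \right)} = S + v$
$g{\left(G \right)} = - \frac{44}{5}$ ($g{\left(G \right)} = -4 - \frac{24}{5} = - \frac{44}{5}$)
$X{\left(F,s \right)} = \frac{7 \left(3 - 4 s\right)}{24 s}$ ($X{\left(F,s \right)} = 7 \frac{\frac{1}{6} \frac{1}{s} \left(3 - 4 s\right)}{4} = 7 \frac{3 - 4 s}{6 s} \frac{1}{4} = 7 \frac{3 - 4 s}{24 s} = \frac{7 \left(3 - 4 s\right)}{24 s}$)
$X{\left(3,g{\left(R{\left(2 \right)} \right)} \right)} \left(-237\right) = \frac{7 \left(3 - - \frac{176}{5}\right)}{24 \left(- \frac{44}{5}\right)} \left(-237\right) = \frac{7}{24} \left(- \frac{5}{44}\right) \left(3 + \frac{176}{5}\right) \left(-237\right) = \frac{7}{24} \left(- \frac{5}{44}\right) \frac{191}{5} \left(-237\right) = \left(- \frac{1337}{1056}\right) \left(-237\right) = \frac{105623}{352}$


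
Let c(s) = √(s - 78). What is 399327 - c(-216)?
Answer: 399327 - 7*I*√6 ≈ 3.9933e+5 - 17.146*I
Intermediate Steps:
c(s) = √(-78 + s)
399327 - c(-216) = 399327 - √(-78 - 216) = 399327 - √(-294) = 399327 - 7*I*√6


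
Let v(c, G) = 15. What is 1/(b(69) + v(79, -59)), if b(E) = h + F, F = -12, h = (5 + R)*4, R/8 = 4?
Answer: 1/151 ≈ 0.0066225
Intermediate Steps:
R = 32 (R = 8*4 = 32)
h = 148 (h = (5 + 32)*4 = 37*4 = 148)
b(E) = 136 (b(E) = 148 - 12 = 136)
1/(b(69) + v(79, -59)) = 1/(136 + 15) = 1/151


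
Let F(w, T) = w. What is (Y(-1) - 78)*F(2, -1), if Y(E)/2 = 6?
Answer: -132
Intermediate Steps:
Y(E) = 12 (Y(E) = 2*6 = 12)
(Y(-1) - 78)*F(2, -1) = (12 - 78)*2 = -66*2 = -132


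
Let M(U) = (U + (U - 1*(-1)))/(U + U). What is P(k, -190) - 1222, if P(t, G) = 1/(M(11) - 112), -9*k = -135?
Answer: -2982924/2441 ≈ -1222.0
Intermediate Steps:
k = 15 (k = -1/9*(-135) = 15)
M(U) = (1 + 2*U)/(2*U) (M(U) = (U + (U + 1))/((2*U)) = (U + (1 + U))*(1/(2*U)) = (1 + 2*U)*(1/(2*U)) = (1 + 2*U)/(2*U))
P(t, G) = -22/2441 (P(t, G) = 1/((1/2 + 11)/11 - 112) = 1/((1/11)*(23/2) - 112) = 1/(23/22 - 112) = 1/(-2441/22) = -22/2441)
P(k, -190) - 1222 = -22/2441 - 1222 = -2982924/2441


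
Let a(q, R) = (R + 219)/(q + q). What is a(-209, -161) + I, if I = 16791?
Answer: 3509290/209 ≈ 16791.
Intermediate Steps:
a(q, R) = (219 + R)/(2*q) (a(q, R) = (219 + R)/((2*q)) = (219 + R)*(1/(2*q)) = (219 + R)/(2*q))
a(-209, -161) + I = (½)*(219 - 161)/(-209) + 16791 = (½)*(-1/209)*58 + 16791 = -29/209 + 16791 = 3509290/209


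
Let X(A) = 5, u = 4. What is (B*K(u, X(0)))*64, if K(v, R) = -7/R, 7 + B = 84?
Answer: -34496/5 ≈ -6899.2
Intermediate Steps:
B = 77 (B = -7 + 84 = 77)
(B*K(u, X(0)))*64 = (77*(-7/5))*64 = -539/5*64 = -34496/5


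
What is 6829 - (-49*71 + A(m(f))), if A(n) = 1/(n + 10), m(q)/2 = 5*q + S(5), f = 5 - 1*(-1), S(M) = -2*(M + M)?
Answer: 309239/30 ≈ 10308.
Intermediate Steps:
S(M) = -4*M
f = 6 (f = 5 + 1 = 6)
m(q) = -40 + 10*q (m(q) = 2*(5*q - 4*5) = 2*(5*q - 20) = 2*(-20 + 5*q) = -40 + 10*q)
A(n) = 1/(10 + n)
6829 - (-49*71 + A(m(f))) = 6829 - (-49*71 + 1/(10 + (-40 + 10*6))) = 6829 - (-3479 + 1/(10 + (-40 + 60))) = 6829 - (-3479 + 1/(10 + 20)) = 6829 - (-3479 + 1/30) = 6829 - 1*(-104369/30) = 6829 + 104369/30 = 309239/30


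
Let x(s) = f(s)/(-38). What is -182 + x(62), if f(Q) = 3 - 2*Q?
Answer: -6795/38 ≈ -178.82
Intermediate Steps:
x(s) = -3/38 + s/19 (x(s) = (3 - 2*s)/(-38) = (3 - 2*s)*(-1/38) = -3/38 + s/19)
-182 + x(62) = -182 + (-3/38 + (1/19)*62) = -182 + (-3/38 + 62/19) = -182 + 121/38 = -6795/38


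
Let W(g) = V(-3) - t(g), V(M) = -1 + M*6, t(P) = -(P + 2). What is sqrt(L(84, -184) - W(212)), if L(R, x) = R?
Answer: I*sqrt(111) ≈ 10.536*I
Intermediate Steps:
t(P) = -2 - P (t(P) = -(2 + P) = -2 - P)
V(M) = -1 + 6*M
W(g) = -17 + g (W(g) = (-1 + 6*(-3)) - (-2 - g) = (-1 - 18) + (2 + g) = -19 + (2 + g) = -17 + g)
sqrt(L(84, -184) - W(212)) = sqrt(84 - (-17 + 212)) = sqrt(84 - 1*195) = sqrt(84 - 195) = sqrt(-111) = I*sqrt(111)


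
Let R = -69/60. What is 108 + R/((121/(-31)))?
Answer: 262073/2420 ≈ 108.29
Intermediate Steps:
R = -23/20 (R = -69*1/60 = -23/20 ≈ -1.1500)
108 + R/((121/(-31))) = 108 - 23/(20*(121/(-31))) = 108 - 23/(20*(121*(-1/31))) = 108 - 23/(20*(-121/31)) = 108 - 23/20*(-31/121) = 108 + 713/2420 = 262073/2420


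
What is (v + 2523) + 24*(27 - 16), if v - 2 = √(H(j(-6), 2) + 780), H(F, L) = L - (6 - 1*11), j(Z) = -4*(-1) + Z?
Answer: 2789 + √787 ≈ 2817.1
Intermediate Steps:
j(Z) = 4 + Z
H(F, L) = 5 + L (H(F, L) = L - (6 - 11) = L - 1*(-5) = L + 5 = 5 + L)
v = 2 + √787 (v = 2 + √((5 + 2) + 780) = 2 + √(7 + 780) = 2 + √787 ≈ 30.054)
(v + 2523) + 24*(27 - 16) = ((2 + √787) + 2523) + 24*(27 - 16) = (2525 + √787) + 24*11 = (2525 + √787) + 264 = 2789 + √787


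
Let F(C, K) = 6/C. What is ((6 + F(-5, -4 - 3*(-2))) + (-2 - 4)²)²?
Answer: 41616/25 ≈ 1664.6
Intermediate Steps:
((6 + F(-5, -4 - 3*(-2))) + (-2 - 4)²)² = ((6 + 6/(-5)) + (-2 - 4)²)² = ((6 + 6*(-⅕)) + (-6)²)² = ((6 - 6/5) + 36)² = (24/5 + 36)² = (204/5)² = 41616/25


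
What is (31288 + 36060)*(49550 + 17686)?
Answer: 4528210128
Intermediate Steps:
(31288 + 36060)*(49550 + 17686) = 67348*67236 = 4528210128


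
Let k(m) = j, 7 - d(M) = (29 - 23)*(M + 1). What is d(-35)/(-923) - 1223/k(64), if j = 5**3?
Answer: -1155204/115375 ≈ -10.013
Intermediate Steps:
j = 125
d(M) = 1 - 6*M (d(M) = 7 - (29 - 23)*(M + 1) = 7 - 6*(1 + M) = 7 - (6 + 6*M) = 7 + (-6 - 6*M) = 1 - 6*M)
k(m) = 125
d(-35)/(-923) - 1223/k(64) = (1 - 6*(-35))/(-923) - 1223/125 = (1 + 210)*(-1/923) - 1223*1/125 = 211*(-1/923) - 1223/125 = -211/923 - 1223/125 = -1155204/115375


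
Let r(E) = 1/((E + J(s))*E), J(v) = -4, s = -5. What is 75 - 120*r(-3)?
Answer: 485/7 ≈ 69.286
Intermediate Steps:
r(E) = 1/(E*(-4 + E)) (r(E) = 1/((E - 4)*E) = 1/((-4 + E)*E) = 1/(E*(-4 + E)))
75 - 120*r(-3) = 75 - 120/((-3)*(-4 - 3)) = 75 - (-40)/(-7) = 75 - (-40)*(-1)/7 = 75 - 120*1/21 = 75 - 40/7 = 485/7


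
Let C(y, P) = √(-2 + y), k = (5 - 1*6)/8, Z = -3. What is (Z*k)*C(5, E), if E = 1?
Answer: 3*√3/8 ≈ 0.64952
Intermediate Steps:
k = -⅛ (k = (5 - 6)*(⅛) = -1*⅛ = -⅛ ≈ -0.12500)
(Z*k)*C(5, E) = (-3*(-⅛))*√(-2 + 5) = 3*√3/8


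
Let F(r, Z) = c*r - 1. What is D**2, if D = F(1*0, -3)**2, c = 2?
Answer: 1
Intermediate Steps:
F(r, Z) = -1 + 2*r (F(r, Z) = 2*r - 1 = -1 + 2*r)
D = 1 (D = (-1 + 2*(1*0))**2 = (-1 + 2*0)**2 = (-1 + 0)**2 = (-1)**2 = 1)
D**2 = 1**2 = 1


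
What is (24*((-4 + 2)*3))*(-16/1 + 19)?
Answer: -432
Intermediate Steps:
(24*((-4 + 2)*3))*(-16/1 + 19) = (24*(-2*3))*(-16*1 + 19) = (24*(-6))*(-16 + 19) = -144*3 = -432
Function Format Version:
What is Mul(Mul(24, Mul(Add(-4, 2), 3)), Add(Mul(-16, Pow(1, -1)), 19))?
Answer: -432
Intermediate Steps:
Mul(Mul(24, Mul(Add(-4, 2), 3)), Add(Mul(-16, Pow(1, -1)), 19)) = Mul(Mul(24, Mul(-2, 3)), Add(Mul(-16, 1), 19)) = Mul(Mul(24, -6), Add(-16, 19)) = Mul(-144, 3) = -432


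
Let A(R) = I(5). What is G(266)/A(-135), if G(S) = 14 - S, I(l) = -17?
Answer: 252/17 ≈ 14.824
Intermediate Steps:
A(R) = -17
G(266)/A(-135) = (14 - 1*266)/(-17) = (14 - 266)*(-1/17) = -252*(-1/17) = 252/17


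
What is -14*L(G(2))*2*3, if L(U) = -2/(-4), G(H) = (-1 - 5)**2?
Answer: -42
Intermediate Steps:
G(H) = 36 (G(H) = (-6)**2 = 36)
L(U) = 1/2 (L(U) = -2*(-1/4) = 1/2)
-14*L(G(2))*2*3 = -7*2*3 = -7*6 = -14*3 = -42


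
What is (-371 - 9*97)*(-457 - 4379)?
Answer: 6015984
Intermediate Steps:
(-371 - 9*97)*(-457 - 4379) = (-371 - 873)*(-4836) = -1244*(-4836) = 6015984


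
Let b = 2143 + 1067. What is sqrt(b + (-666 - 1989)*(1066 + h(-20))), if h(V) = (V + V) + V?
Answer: 2*I*sqrt(666930) ≈ 1633.3*I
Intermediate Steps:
h(V) = 3*V (h(V) = 2*V + V = 3*V)
b = 3210
sqrt(b + (-666 - 1989)*(1066 + h(-20))) = sqrt(3210 + (-666 - 1989)*(1066 + 3*(-20))) = sqrt(3210 - 2655*(1066 - 60)) = sqrt(3210 - 2655*1006) = sqrt(3210 - 2670930) = sqrt(-2667720) = 2*I*sqrt(666930)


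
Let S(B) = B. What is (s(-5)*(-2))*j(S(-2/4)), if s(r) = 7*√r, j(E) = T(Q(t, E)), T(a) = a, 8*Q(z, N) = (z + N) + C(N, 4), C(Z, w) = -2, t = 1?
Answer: 21*I*√5/8 ≈ 5.8697*I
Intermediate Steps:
Q(z, N) = -¼ + N/8 + z/8 (Q(z, N) = ((z + N) - 2)/8 = ((N + z) - 2)/8 = (-2 + N + z)/8 = -¼ + N/8 + z/8)
j(E) = -⅛ + E/8 (j(E) = -¼ + E/8 + (⅛)*1 = -¼ + E/8 + ⅛ = -⅛ + E/8)
(s(-5)*(-2))*j(S(-2/4)) = ((7*√(-5))*(-2))*(-⅛ + (-2/4)/8) = ((7*(I*√5))*(-2))*(-⅛ + (-2*¼)/8) = ((7*I*√5)*(-2))*(-⅛ + (⅛)*(-½)) = (-14*I*√5)*(-⅛ - 1/16) = -14*I*√5*(-3/16) = 21*I*√5/8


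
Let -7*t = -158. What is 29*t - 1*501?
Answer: 1075/7 ≈ 153.57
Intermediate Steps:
t = 158/7 (t = -⅐*(-158) = 158/7 ≈ 22.571)
29*t - 1*501 = 29*(158/7) - 1*501 = 4582/7 - 501 = 1075/7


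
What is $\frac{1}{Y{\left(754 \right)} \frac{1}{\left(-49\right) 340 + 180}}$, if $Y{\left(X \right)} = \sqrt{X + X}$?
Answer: $- \frac{8240 \sqrt{377}}{377} \approx -424.38$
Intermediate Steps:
$Y{\left(X \right)} = \sqrt{2} \sqrt{X}$ ($Y{\left(X \right)} = \sqrt{2 X} = \sqrt{2} \sqrt{X}$)
$\frac{1}{Y{\left(754 \right)} \frac{1}{\left(-49\right) 340 + 180}} = \frac{1}{\sqrt{2} \sqrt{754} \frac{1}{\left(-49\right) 340 + 180}} = \frac{1}{2 \sqrt{377} \frac{1}{-16660 + 180}} = \frac{1}{2 \sqrt{377} \frac{1}{-16480}} = \frac{1}{2 \sqrt{377} \left(- \frac{1}{16480}\right)} = \frac{1}{\left(- \frac{1}{8240}\right) \sqrt{377}} = - \frac{8240 \sqrt{377}}{377}$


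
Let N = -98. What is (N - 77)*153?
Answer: -26775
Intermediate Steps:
(N - 77)*153 = (-98 - 77)*153 = -175*153 = -26775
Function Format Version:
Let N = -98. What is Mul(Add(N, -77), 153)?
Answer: -26775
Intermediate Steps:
Mul(Add(N, -77), 153) = Mul(Add(-98, -77), 153) = Mul(-175, 153) = -26775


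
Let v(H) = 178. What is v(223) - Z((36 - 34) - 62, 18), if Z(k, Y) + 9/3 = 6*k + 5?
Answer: 536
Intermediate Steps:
Z(k, Y) = 2 + 6*k (Z(k, Y) = -3 + (6*k + 5) = -3 + (5 + 6*k) = 2 + 6*k)
v(223) - Z((36 - 34) - 62, 18) = 178 - (2 + 6*((36 - 34) - 62)) = 178 - (2 + 6*(2 - 62)) = 178 - (2 + 6*(-60)) = 178 - (2 - 360) = 178 - 1*(-358) = 178 + 358 = 536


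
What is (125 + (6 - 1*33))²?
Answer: 9604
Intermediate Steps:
(125 + (6 - 1*33))² = (125 + (6 - 33))² = (125 - 27)² = 98² = 9604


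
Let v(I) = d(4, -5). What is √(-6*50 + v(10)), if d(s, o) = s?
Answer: 2*I*√74 ≈ 17.205*I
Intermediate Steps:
v(I) = 4
√(-6*50 + v(10)) = √(-6*50 + 4) = √(-300 + 4) = √(-296) = 2*I*√74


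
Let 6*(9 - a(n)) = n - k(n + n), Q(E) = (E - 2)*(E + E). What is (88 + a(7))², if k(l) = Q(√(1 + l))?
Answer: 366265/36 - 1210*√15/9 ≈ 9653.3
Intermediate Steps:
Q(E) = 2*E*(-2 + E) (Q(E) = (-2 + E)*(2*E) = 2*E*(-2 + E))
k(l) = 2*√(1 + l)*(-2 + √(1 + l))
a(n) = 28/3 + n/2 - 2*√(1 + 2*n)/3 (a(n) = 9 - (n - (2 - 4*√(1 + (n + n)) + 2*(n + n)))/6 = 9 - (n - (2 - 4*√(1 + 2*n) + 2*(2*n)))/6 = 9 - (n - (2 - 4*√(1 + 2*n) + 4*n))/6 = 9 - (n + (-2 - 4*n + 4*√(1 + 2*n)))/6 = 9 - (-2 - 3*n + 4*√(1 + 2*n))/6 = 9 + (⅓ + n/2 - 2*√(1 + 2*n)/3) = 28/3 + n/2 - 2*√(1 + 2*n)/3)
(88 + a(7))² = (88 + (28/3 + (½)*7 - 2*√(1 + 2*7)/3))² = (88 + (28/3 + 7/2 - 2*√(1 + 14)/3))² = (88 + (28/3 + 7/2 - 2*√15/3))² = (88 + (77/6 - 2*√15/3))² = (605/6 - 2*√15/3)²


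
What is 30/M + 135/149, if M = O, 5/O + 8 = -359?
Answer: -327963/149 ≈ -2201.1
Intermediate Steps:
O = -5/367 (O = 5/(-8 - 359) = 5/(-367) = 5*(-1/367) = -5/367 ≈ -0.013624)
M = -5/367 ≈ -0.013624
30/M + 135/149 = 30/(-5/367) + 135/149 = 30*(-367/5) + 135*(1/149) = -2202 + 135/149 = -327963/149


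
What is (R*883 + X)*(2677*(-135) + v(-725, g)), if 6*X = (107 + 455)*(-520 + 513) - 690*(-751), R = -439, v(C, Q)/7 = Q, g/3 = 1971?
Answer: 96618061044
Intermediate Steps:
g = 5913 (g = 3*1971 = 5913)
v(C, Q) = 7*Q
X = 257128/3 (X = ((107 + 455)*(-520 + 513) - 690*(-751))/6 = (562*(-7) + 518190)/6 = (-3934 + 518190)/6 = (1/6)*514256 = 257128/3 ≈ 85709.)
(R*883 + X)*(2677*(-135) + v(-725, g)) = (-439*883 + 257128/3)*(2677*(-135) + 7*5913) = (-387637 + 257128/3)*(-361395 + 41391) = -905783/3*(-320004) = 96618061044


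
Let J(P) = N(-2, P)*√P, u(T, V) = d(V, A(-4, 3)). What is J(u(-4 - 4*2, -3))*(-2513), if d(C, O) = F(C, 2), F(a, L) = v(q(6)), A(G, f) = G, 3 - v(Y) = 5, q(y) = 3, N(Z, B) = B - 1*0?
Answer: 5026*I*√2 ≈ 7107.8*I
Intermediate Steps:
N(Z, B) = B (N(Z, B) = B + 0 = B)
v(Y) = -2 (v(Y) = 3 - 1*5 = 3 - 5 = -2)
F(a, L) = -2
d(C, O) = -2
u(T, V) = -2
J(P) = P^(3/2) (J(P) = P*√P = P^(3/2))
J(u(-4 - 4*2, -3))*(-2513) = (-2)^(3/2)*(-2513) = -2*I*√2*(-2513) = 5026*I*√2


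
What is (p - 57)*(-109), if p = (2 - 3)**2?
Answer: 6104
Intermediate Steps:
p = 1 (p = (-1)**2 = 1)
(p - 57)*(-109) = (1 - 57)*(-109) = -56*(-109) = 6104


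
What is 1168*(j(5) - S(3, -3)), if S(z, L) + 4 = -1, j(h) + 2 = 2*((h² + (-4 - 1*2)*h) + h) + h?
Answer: 9344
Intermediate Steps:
j(h) = -2 - 9*h + 2*h² (j(h) = -2 + (2*((h² + (-4 - 1*2)*h) + h) + h) = -2 + (2*((h² + (-4 - 2)*h) + h) + h) = -2 + (2*((h² - 6*h) + h) + h) = -2 + (2*(h² - 5*h) + h) = -2 + ((-10*h + 2*h²) + h) = -2 + (-9*h + 2*h²) = -2 - 9*h + 2*h²)
S(z, L) = -5 (S(z, L) = -4 - 1 = -5)
1168*(j(5) - S(3, -3)) = 1168*((-2 - 9*5 + 2*5²) - 1*(-5)) = 1168*((-2 - 45 + 2*25) + 5) = 1168*((-2 - 45 + 50) + 5) = 1168*(3 + 5) = 1168*8 = 9344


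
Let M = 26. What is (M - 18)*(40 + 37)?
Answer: 616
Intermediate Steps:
(M - 18)*(40 + 37) = (26 - 18)*(40 + 37) = 8*77 = 616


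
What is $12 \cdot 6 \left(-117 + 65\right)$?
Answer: $-3744$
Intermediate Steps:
$12 \cdot 6 \left(-117 + 65\right) = 72 \left(-52\right) = -3744$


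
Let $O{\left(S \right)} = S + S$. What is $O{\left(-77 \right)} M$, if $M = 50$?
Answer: $-7700$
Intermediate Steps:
$O{\left(S \right)} = 2 S$
$O{\left(-77 \right)} M = 2 \left(-77\right) 50 = \left(-154\right) 50 = -7700$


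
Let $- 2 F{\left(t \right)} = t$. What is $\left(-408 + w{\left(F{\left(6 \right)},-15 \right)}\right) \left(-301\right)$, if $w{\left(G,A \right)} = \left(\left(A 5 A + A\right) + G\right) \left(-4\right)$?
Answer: $1455636$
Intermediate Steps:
$F{\left(t \right)} = - \frac{t}{2}$
$w{\left(G,A \right)} = - 20 A^{2} - 4 A - 4 G$ ($w{\left(G,A \right)} = \left(\left(5 A A + A\right) + G\right) \left(-4\right) = \left(\left(5 A^{2} + A\right) + G\right) \left(-4\right) = \left(\left(A + 5 A^{2}\right) + G\right) \left(-4\right) = \left(A + G + 5 A^{2}\right) \left(-4\right) = - 20 A^{2} - 4 A - 4 G$)
$\left(-408 + w{\left(F{\left(6 \right)},-15 \right)}\right) \left(-301\right) = \left(-408 - \left(-60 + 4500 + 4 \left(- \frac{1}{2}\right) 6\right)\right) \left(-301\right) = \left(-408 - 4428\right) \left(-301\right) = \left(-4836\right) \left(-301\right) = 1455636$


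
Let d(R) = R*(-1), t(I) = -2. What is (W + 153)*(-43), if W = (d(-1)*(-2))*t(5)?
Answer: -6751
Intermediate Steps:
d(R) = -R
W = 4 (W = (-1*(-1)*(-2))*(-2) = (1*(-2))*(-2) = -2*(-2) = 4)
(W + 153)*(-43) = (4 + 153)*(-43) = 157*(-43) = -6751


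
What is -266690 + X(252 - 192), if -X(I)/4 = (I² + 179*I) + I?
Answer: -324290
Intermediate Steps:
X(I) = -720*I - 4*I² (X(I) = -4*((I² + 179*I) + I) = -4*(I² + 180*I) = -720*I - 4*I²)
-266690 + X(252 - 192) = -266690 - 4*(252 - 192)*(180 + (252 - 192)) = -266690 - 4*60*(180 + 60) = -266690 - 4*60*240 = -266690 - 57600 = -324290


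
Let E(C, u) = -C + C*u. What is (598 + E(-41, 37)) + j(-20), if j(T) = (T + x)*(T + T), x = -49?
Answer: 1882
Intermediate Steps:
j(T) = 2*T*(-49 + T) (j(T) = (T - 49)*(T + T) = (-49 + T)*(2*T) = 2*T*(-49 + T))
(598 + E(-41, 37)) + j(-20) = (598 - 41*(-1 + 37)) + 2*(-20)*(-49 - 20) = (598 - 41*36) + 2*(-20)*(-69) = (598 - 1476) + 2760 = -878 + 2760 = 1882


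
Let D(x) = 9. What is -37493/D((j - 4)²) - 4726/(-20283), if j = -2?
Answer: -253475995/60849 ≈ -4165.7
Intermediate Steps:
-37493/D((j - 4)²) - 4726/(-20283) = -37493/9 - 4726/(-20283) = -37493*⅑ - 4726*(-1/20283) = -37493/9 + 4726/20283 = -253475995/60849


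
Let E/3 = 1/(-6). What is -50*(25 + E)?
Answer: -1225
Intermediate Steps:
E = -½ (E = 3/(-6) = 3*(-⅙) = -½ ≈ -0.50000)
-50*(25 + E) = -50*(25 - ½) = -50*49/2 = -1225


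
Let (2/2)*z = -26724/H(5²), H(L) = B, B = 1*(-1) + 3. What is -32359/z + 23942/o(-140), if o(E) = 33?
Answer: 35664539/48994 ≈ 727.94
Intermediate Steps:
B = 2 (B = -1 + 3 = 2)
H(L) = 2
z = -13362 (z = -26724/2 = -26724*½ = -13362)
-32359/z + 23942/o(-140) = -32359/(-13362) + 23942/33 = -32359*(-1/13362) + 23942*(1/33) = 32359/13362 + 23942/33 = 35664539/48994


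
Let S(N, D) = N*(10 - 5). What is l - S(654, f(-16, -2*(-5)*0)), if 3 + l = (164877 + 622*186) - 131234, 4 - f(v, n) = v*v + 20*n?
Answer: 146062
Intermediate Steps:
f(v, n) = 4 - v² - 20*n (f(v, n) = 4 - (v*v + 20*n) = 4 - (v² + 20*n) = 4 + (-v² - 20*n) = 4 - v² - 20*n)
S(N, D) = 5*N (S(N, D) = N*5 = 5*N)
l = 149332 (l = -3 + ((164877 + 622*186) - 131234) = -3 + ((164877 + 115692) - 131234) = -3 + (280569 - 131234) = -3 + 149335 = 149332)
l - S(654, f(-16, -2*(-5)*0)) = 149332 - 5*654 = 149332 - 1*3270 = 149332 - 3270 = 146062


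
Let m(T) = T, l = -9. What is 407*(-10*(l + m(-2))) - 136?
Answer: 44634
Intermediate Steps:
407*(-10*(l + m(-2))) - 136 = 407*(-10*(-9 - 2)) - 136 = 407*(-10*(-11)) - 136 = 407*110 - 136 = 44770 - 136 = 44634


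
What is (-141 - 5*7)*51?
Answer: -8976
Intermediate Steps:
(-141 - 5*7)*51 = (-141 - 35)*51 = -176*51 = -8976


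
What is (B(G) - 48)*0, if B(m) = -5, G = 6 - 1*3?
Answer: 0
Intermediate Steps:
G = 3 (G = 6 - 3 = 3)
(B(G) - 48)*0 = (-5 - 48)*0 = -53*0 = 0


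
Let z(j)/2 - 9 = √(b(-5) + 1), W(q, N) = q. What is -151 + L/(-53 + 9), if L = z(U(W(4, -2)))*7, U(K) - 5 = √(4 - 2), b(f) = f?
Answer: -3385/22 - 7*I/11 ≈ -153.86 - 0.63636*I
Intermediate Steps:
U(K) = 5 + √2 (U(K) = 5 + √(4 - 2) = 5 + √2)
z(j) = 18 + 4*I (z(j) = 18 + 2*√(-5 + 1) = 18 + 2*√(-4) = 18 + 2*(2*I) = 18 + 4*I)
L = 126 + 28*I (L = (18 + 4*I)*7 = 126 + 28*I ≈ 126.0 + 28.0*I)
-151 + L/(-53 + 9) = -151 + (126 + 28*I)/(-53 + 9) = -151 + (126 + 28*I)/(-44) = -151 + (126 + 28*I)*(-1/44) = -151 + (-63/22 - 7*I/11) = -3385/22 - 7*I/11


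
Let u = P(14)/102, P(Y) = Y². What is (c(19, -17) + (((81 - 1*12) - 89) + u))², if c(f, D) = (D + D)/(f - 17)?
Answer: 3200521/2601 ≈ 1230.5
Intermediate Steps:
c(f, D) = 2*D/(-17 + f) (c(f, D) = (2*D)/(-17 + f) = 2*D/(-17 + f))
u = 98/51 (u = 14²/102 = 196*(1/102) = 98/51 ≈ 1.9216)
(c(19, -17) + (((81 - 1*12) - 89) + u))² = (2*(-17)/(-17 + 19) + (((81 - 1*12) - 89) + 98/51))² = (2*(-17)/2 + (((81 - 12) - 89) + 98/51))² = (2*(-17)*(½) + ((69 - 89) + 98/51))² = (-17 + (-20 + 98/51))² = (-17 - 922/51)² = (-1789/51)² = 3200521/2601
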